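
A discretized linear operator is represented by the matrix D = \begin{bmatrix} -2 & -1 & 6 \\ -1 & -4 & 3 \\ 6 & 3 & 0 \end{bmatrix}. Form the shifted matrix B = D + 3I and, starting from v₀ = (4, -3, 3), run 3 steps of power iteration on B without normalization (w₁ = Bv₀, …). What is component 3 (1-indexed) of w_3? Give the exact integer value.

B = D + 3I has rows (1, -1, 6); (-1, -1, 3); (6, 3, 3)
w1 = Bv₀ = (25, 8, 24)
w2 = Bw1 = (161, 39, 246)
w3 = Bw2 = (1598, 538, 1821)
Requested component of w3: 1821

1821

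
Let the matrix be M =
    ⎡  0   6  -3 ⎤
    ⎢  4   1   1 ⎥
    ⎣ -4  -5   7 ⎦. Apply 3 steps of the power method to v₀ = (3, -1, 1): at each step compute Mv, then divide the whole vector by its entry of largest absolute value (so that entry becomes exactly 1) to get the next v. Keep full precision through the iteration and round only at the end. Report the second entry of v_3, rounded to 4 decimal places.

Mv0 = (-9.00000, 12.00000, 0.00000); divide by 12.00000 → v1 = (-0.75000, 1.00000, 0.00000)
Mv1 = (6.00000, -2.00000, -2.00000); divide by 6.00000 → v2 = (1.00000, -0.33333, -0.33333)
Mv2 = (-1.00000, 3.33333, -4.66667); divide by -4.66667 → v3 = (0.21429, -0.71429, 1.00000)
Requested entry of v3: 240/-336 = -0.7143

-0.7143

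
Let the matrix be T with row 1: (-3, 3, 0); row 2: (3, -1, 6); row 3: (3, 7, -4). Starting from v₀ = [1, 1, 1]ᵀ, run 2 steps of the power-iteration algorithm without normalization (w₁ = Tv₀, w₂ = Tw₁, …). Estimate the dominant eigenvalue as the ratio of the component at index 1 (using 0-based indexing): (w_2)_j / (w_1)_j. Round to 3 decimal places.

w1 = Tv₀ = ((-3)·1 + 3·1 + 0·1; 3·1 + (-1)·1 + 6·1; 3·1 + 7·1 + (-4)·1) = (0, 8, 6)
w2 = Tw1 = ((-3)·0 + 3·8 + 0·6; 3·0 + (-1)·8 + 6·6; 3·0 + 7·8 + (-4)·6) = (24, 28, 32)
Ratio at component: 28 / 8 = 3.500

λ ≈ 3.500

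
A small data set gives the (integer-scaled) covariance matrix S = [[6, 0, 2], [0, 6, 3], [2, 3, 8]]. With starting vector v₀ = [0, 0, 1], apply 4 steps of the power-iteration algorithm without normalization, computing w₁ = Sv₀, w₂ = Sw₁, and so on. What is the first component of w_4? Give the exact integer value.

w1 = Sv₀ = (2, 3, 8)
w2 = Sw1 = (28, 42, 77)
w3 = Sw2 = (322, 483, 798)
w4 = Sw3 = (3528, 5292, 8477)
The requested component of w4 is 3528.

3528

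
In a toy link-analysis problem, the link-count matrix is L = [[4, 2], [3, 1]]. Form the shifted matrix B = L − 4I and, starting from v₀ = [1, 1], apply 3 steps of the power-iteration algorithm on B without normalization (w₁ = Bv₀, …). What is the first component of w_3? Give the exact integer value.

12

B = L − 4I has rows (0, 2); (3, -3)
w1 = Bv₀ = (2, 0)
w2 = Bw1 = (0, 6)
w3 = Bw2 = (12, -18)
Requested component of w3: 12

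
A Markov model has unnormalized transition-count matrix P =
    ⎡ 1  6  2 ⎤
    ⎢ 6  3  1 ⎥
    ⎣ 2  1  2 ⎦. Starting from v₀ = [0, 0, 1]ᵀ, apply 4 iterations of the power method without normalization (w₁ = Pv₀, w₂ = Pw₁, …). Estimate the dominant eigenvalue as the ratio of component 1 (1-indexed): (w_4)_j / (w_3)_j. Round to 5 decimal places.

λ ≈ 7.89394

w1 = Pv₀ = (2, 1, 2)
w2 = Pw1 = (12, 17, 9)
w3 = Pw2 = (132, 132, 59)
w4 = Pw3 = (1042, 1247, 514)
Ratio at component: 1042 / 132 = 7.89394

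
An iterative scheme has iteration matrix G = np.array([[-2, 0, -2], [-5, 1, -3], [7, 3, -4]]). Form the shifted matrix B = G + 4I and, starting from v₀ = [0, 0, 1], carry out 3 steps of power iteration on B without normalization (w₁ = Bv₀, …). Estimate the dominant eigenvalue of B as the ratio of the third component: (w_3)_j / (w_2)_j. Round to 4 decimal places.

μ ≈ 1.8696

B = G + 4I has rows (2, 0, -2); (-5, 5, -3); (7, 3, 0)
w1 = Bv₀ = (-2, -3, 0)
w2 = Bw1 = (-4, -5, -23)
w3 = Bw2 = (38, 64, -43)
Ratio: -43/-23 = 1.8696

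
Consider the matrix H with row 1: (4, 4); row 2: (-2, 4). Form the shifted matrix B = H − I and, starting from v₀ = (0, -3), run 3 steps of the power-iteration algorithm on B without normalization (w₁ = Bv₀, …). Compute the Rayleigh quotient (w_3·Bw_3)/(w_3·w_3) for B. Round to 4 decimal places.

μ ≈ 2.1232

B = H − I has rows (3, 4); (-2, 3)
w1 = Bv₀ = (3·0 + 4·(-3); (-2)·0 + 3·(-3)) = (-12, -9)
w2 = Bw1 = (3·(-12) + 4·(-9); (-2)·(-12) + 3·(-9)) = (-72, -3)
w3 = Bw2 = (-228, 135)
Bw3 = (-144, 861)
w3·Bw3 = 149067; w3·w3 = 70209; μ ≈ 149067/70209 = 2.1232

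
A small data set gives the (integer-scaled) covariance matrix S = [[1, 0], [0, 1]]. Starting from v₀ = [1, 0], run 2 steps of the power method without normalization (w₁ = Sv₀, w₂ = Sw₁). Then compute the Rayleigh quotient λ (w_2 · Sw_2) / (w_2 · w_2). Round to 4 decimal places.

λ ≈ 1.0000

w1 = Sv₀ = (1·1 + 0·0; 0·1 + 1·0) = (1, 0)
w2 = Sw1 = (1·1 + 0·0; 0·1 + 1·0) = (1, 0)
Sw2 = (1, 0)
w2·Sw2 = 1·1 + 0·0 = 1; w2·w2 = 1·1 + 0·0 = 1
λ ≈ 1/1 = 1.0000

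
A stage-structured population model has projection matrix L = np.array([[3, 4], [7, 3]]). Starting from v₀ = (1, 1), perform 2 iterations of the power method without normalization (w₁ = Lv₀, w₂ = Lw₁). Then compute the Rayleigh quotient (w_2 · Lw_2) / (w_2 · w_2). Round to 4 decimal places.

w1 = Lv₀ = (7, 10)
w2 = Lw1 = (61, 79)
Lw2 = (499, 664)
w2·Lw2 = 61·499 + 79·664 = 82895; w2·w2 = 61·61 + 79·79 = 9962
λ ≈ 82895/9962 = 8.3211

λ ≈ 8.3211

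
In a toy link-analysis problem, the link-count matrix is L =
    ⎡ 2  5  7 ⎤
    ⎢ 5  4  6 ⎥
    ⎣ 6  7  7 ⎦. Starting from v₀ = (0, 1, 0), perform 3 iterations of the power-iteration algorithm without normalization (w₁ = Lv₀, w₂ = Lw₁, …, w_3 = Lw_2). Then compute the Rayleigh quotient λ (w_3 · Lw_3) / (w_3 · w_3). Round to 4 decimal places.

16.7214

w1 = Lv₀ = (2·0 + 5·1 + 7·0; 5·0 + 4·1 + 6·0; 6·0 + 7·1 + 7·0) = (5, 4, 7)
w2 = Lw1 = (2·5 + 5·4 + 7·7; 5·5 + 4·4 + 6·7; 6·5 + 7·4 + 7·7) = (79, 83, 107)
w3 = Lw2 = (1322, 1369, 1804)
Lw3 = (22117, 22910, 30143)
w3·Lw3 = 1322·22117 + 1369·22910 + 1804·30143 = 114980436; w3·w3 = 1322·1322 + 1369·1369 + 1804·1804 = 6876261
λ ≈ 114980436/6876261 = 16.7214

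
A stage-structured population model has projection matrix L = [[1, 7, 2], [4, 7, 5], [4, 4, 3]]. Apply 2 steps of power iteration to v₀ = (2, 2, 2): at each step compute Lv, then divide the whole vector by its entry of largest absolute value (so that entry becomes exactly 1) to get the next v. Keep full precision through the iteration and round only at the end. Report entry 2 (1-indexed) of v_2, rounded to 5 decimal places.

Lv0 = (20.000000, 32.000000, 22.000000); divide by 32.000000 → v1 = (0.625000, 1.000000, 0.687500)
Lv1 = (9.000000, 12.937500, 8.562500); divide by 12.937500 → v2 = (0.695652, 1.000000, 0.661836)
Requested entry of v2: 414/414 = 1.00000

1.00000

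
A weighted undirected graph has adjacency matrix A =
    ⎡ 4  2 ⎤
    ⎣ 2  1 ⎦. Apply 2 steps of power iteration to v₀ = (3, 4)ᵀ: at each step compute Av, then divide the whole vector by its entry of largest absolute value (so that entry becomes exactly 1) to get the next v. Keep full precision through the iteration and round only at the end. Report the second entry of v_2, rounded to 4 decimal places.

Av0 = (20.00000, 10.00000); divide by 20.00000 → v1 = (1.00000, 0.50000)
Av1 = (5.00000, 2.50000); divide by 5.00000 → v2 = (1.00000, 0.50000)
Requested entry of v2: 50/100 = 0.5000

0.5000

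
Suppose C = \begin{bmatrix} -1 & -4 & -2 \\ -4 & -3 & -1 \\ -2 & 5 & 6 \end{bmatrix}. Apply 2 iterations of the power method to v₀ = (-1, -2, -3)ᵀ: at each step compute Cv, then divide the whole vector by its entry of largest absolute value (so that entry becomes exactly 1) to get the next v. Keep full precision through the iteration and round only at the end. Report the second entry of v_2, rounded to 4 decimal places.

Cv0 = (15.00000, 13.00000, -26.00000); divide by -26.00000 → v1 = (-0.57692, -0.50000, 1.00000)
Cv1 = (0.57692, 2.80769, 4.65385); divide by 4.65385 → v2 = (0.12397, 0.60331, 1.00000)
Requested entry of v2: -73/-121 = 0.6033

0.6033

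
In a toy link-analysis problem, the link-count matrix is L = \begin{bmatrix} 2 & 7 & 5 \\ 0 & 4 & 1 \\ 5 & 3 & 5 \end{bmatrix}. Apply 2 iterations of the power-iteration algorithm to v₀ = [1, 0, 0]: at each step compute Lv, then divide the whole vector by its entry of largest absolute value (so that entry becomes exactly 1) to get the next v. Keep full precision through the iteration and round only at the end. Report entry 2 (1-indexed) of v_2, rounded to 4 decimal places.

Lv0 = (2.00000, 0.00000, 5.00000); divide by 5.00000 → v1 = (0.40000, 0.00000, 1.00000)
Lv1 = (5.80000, 1.00000, 7.00000); divide by 7.00000 → v2 = (0.82857, 0.14286, 1.00000)
Requested entry of v2: 5/35 = 0.1429

0.1429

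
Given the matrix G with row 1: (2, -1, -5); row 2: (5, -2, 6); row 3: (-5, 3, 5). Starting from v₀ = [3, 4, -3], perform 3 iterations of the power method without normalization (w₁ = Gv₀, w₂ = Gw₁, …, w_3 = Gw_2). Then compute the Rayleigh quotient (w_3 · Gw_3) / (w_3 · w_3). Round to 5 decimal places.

9.18691

w1 = Gv₀ = (17, -11, -18)
w2 = Gw1 = (135, -1, -208)
w3 = Gw2 = (1311, -571, -1718)
Gw3 = (11783, -2611, -16858)
w3·Gw3 = 1311·11783 + (-571)·(-2611) + (-1718)·(-16858) = 45900438; w3·w3 = 1311·1311 + (-571)·(-571) + (-1718)·(-1718) = 4996286
λ ≈ 45900438/4996286 = 9.18691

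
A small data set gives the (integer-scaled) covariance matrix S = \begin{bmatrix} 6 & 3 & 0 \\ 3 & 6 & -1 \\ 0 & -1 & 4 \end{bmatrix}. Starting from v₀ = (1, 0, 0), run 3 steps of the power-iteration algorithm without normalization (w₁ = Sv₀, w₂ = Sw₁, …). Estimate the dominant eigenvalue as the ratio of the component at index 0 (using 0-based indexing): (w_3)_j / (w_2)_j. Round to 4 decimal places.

w1 = Sv₀ = (6, 3, 0)
w2 = Sw1 = (45, 36, -3)
w3 = Sw2 = (378, 354, -48)
Ratio at component: 378 / 45 = 8.4000

λ ≈ 8.4000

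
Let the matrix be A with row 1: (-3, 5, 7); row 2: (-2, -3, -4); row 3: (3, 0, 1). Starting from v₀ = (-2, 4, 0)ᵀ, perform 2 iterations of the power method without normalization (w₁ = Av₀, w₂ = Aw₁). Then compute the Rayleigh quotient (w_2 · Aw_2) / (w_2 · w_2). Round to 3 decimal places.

λ ≈ -5.967

w1 = Av₀ = ((-3)·(-2) + 5·4 + 7·0; (-2)·(-2) + (-3)·4 + (-4)·0; 3·(-2) + 0·4 + 1·0) = (26, -8, -6)
w2 = Aw1 = ((-3)·26 + 5·(-8) + 7·(-6); (-2)·26 + (-3)·(-8) + (-4)·(-6); 3·26 + 0·(-8) + 1·(-6)) = (-160, -4, 72)
Aw2 = (964, 44, -408)
w2·Aw2 = (-160)·964 + (-4)·44 + 72·(-408) = -183792; w2·w2 = (-160)·(-160) + (-4)·(-4) + 72·72 = 30800
λ ≈ -183792/30800 = -5.967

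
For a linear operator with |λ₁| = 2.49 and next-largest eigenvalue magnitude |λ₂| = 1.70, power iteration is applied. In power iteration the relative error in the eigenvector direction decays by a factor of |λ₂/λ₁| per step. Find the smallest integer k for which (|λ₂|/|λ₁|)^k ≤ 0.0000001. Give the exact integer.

|λ₂/λ₁| = 1.70/2.49 = 0.68273
Need k ≥ ln(0.0000001) / ln(0.68273) = -16.1181 / -0.3817 ≈ 42.232
Smallest integer k satisfying the bound: 43

43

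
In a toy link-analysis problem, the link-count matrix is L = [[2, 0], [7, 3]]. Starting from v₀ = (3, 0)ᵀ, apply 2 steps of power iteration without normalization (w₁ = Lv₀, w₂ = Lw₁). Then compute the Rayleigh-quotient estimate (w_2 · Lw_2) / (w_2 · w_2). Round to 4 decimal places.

3.7768

w1 = Lv₀ = (2·3 + 0·0; 7·3 + 3·0) = (6, 21)
w2 = Lw1 = (2·6 + 0·21; 7·6 + 3·21) = (12, 105)
Lw2 = (24, 399)
w2·Lw2 = 12·24 + 105·399 = 42183; w2·w2 = 12·12 + 105·105 = 11169
λ ≈ 42183/11169 = 3.7768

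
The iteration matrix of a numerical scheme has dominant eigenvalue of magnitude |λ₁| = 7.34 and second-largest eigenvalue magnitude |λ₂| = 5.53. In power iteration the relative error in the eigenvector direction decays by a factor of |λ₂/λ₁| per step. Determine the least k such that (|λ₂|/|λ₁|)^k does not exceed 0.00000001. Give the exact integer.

66

|λ₂/λ₁| = 5.53/7.34 = 0.75341
Need k ≥ ln(0.00000001) / ln(0.75341) = -18.4207 / -0.2832 ≈ 65.056
Smallest integer k satisfying the bound: 66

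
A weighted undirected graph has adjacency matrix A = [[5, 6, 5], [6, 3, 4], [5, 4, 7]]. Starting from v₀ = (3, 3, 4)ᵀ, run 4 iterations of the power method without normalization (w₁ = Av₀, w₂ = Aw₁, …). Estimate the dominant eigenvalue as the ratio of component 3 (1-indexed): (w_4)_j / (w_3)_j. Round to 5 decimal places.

w1 = Av₀ = (53, 43, 55)
w2 = Aw1 = (798, 667, 822)
w3 = Aw2 = (12102, 10077, 12412)
w4 = Aw3 = (183032, 152491, 187702)
Ratio at component: 187702 / 12412 = 15.12262

15.12262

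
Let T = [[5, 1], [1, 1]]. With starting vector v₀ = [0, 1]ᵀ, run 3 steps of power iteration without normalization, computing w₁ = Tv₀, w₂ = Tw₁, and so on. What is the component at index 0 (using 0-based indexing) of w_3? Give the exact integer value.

w1 = Tv₀ = (5·0 + 1·1; 1·0 + 1·1) = (1, 1)
w2 = Tw1 = (5·1 + 1·1; 1·1 + 1·1) = (6, 2)
w3 = Tw2 = (32, 8)
The requested component of w3 is 32.

32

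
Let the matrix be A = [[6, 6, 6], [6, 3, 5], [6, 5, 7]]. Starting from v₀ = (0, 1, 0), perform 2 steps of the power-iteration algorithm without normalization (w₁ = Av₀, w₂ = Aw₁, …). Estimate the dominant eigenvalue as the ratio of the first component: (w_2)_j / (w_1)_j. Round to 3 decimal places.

w1 = Av₀ = (6, 3, 5)
w2 = Aw1 = (84, 70, 86)
Ratio at component: 84 / 6 = 14.000

λ ≈ 14.000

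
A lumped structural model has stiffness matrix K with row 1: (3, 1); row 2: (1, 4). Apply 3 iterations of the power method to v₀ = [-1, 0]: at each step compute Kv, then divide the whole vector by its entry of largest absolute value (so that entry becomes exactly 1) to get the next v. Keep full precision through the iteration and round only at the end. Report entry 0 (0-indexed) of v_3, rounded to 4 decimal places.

Kv0 = (-3.00000, -1.00000); divide by -3.00000 → v1 = (1.00000, 0.33333)
Kv1 = (3.33333, 2.33333); divide by 3.33333 → v2 = (1.00000, 0.70000)
Kv2 = (3.70000, 3.80000); divide by 3.80000 → v3 = (0.97368, 1.00000)
Requested entry of v3: -37/-38 = 0.9737

0.9737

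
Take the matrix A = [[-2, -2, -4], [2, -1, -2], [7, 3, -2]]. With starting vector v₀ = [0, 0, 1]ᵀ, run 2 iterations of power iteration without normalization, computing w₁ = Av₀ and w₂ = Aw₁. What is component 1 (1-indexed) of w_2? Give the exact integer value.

w1 = Av₀ = (-4, -2, -2)
w2 = Aw1 = (20, -2, -30)
The requested component of w2 is 20.

20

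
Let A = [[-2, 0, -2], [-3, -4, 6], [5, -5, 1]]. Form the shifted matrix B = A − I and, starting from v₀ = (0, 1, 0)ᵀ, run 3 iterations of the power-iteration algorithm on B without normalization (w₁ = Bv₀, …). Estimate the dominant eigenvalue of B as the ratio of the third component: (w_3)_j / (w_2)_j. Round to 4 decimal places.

μ ≈ 3.0000

B = A − I has rows (-3, 0, -2); (-3, -5, 6); (5, -5, 0)
w1 = Bv₀ = (0, -5, -5)
w2 = Bw1 = (10, -5, 25)
w3 = Bw2 = (-80, 145, 75)
Ratio: 75/25 = 3.0000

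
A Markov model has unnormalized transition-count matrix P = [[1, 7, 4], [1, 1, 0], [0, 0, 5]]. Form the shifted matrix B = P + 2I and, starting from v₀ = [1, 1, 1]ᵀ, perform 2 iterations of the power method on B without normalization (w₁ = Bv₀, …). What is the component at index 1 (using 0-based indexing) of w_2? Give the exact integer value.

26

B = P + 2I has rows (3, 7, 4); (1, 3, 0); (0, 0, 7)
w1 = Bv₀ = (3·1 + 7·1 + 4·1; 1·1 + 3·1 + 0·1; 0·1 + 0·1 + 7·1) = (14, 4, 7)
w2 = Bw1 = (3·14 + 7·4 + 4·7; 1·14 + 3·4 + 0·7; 0·14 + 0·4 + 7·7) = (98, 26, 49)
Requested component of w2: 26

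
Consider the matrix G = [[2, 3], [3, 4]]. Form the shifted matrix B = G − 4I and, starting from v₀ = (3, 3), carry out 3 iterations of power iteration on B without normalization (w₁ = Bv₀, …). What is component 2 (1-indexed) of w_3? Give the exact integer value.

B = G − 4I has rows (-2, 3); (3, 0)
w1 = Bv₀ = ((-2)·3 + 3·3; 3·3 + 0·3) = (3, 9)
w2 = Bw1 = ((-2)·3 + 3·9; 3·3 + 0·9) = (21, 9)
w3 = Bw2 = (-15, 63)
Requested component of w3: 63

63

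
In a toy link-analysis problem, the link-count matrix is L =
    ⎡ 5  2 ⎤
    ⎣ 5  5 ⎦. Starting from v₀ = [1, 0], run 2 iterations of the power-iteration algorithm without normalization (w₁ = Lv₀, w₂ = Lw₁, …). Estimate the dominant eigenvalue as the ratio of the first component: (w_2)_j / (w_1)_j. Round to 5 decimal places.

w1 = Lv₀ = (5·1 + 2·0; 5·1 + 5·0) = (5, 5)
w2 = Lw1 = (5·5 + 2·5; 5·5 + 5·5) = (35, 50)
Ratio at component: 35 / 5 = 7.00000

λ ≈ 7.00000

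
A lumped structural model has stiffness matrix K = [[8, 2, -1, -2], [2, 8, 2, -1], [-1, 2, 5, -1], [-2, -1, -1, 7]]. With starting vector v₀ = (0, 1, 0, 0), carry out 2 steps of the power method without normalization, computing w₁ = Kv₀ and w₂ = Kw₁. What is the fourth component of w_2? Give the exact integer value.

-21

w1 = Kv₀ = (8·0 + 2·1 + (-1)·0 + (-2)·0; 2·0 + 8·1 + 2·0 + (-1)·0; (-1)·0 + 2·1 + 5·0 + (-1)·0; (-2)·0 + (-1)·1 + (-1)·0 + 7·0) = (2, 8, 2, -1)
w2 = Kw1 = (8·2 + 2·8 + (-1)·2 + (-2)·(-1); 2·2 + 8·8 + 2·2 + (-1)·(-1); (-1)·2 + 2·8 + 5·2 + (-1)·(-1); (-2)·2 + (-1)·8 + (-1)·2 + 7·(-1)) = (32, 73, 25, -21)
The requested component of w2 is -21.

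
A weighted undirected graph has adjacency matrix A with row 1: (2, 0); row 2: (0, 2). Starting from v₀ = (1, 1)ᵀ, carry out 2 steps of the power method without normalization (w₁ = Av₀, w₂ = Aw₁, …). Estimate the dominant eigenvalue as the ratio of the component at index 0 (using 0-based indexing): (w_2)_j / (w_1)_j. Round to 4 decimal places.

2.0000

w1 = Av₀ = (2·1 + 0·1; 0·1 + 2·1) = (2, 2)
w2 = Aw1 = (2·2 + 0·2; 0·2 + 2·2) = (4, 4)
Ratio at component: 4 / 2 = 2.0000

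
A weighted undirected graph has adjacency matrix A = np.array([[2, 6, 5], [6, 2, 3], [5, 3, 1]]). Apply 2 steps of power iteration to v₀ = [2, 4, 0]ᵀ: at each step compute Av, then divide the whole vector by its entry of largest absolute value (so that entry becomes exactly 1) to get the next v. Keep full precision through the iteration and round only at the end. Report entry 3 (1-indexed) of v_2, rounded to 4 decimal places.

0.7762

Av0 = (28.00000, 20.00000, 22.00000); divide by 28.00000 → v1 = (1.00000, 0.71429, 0.78571)
Av1 = (10.21429, 9.78571, 7.92857); divide by 10.21429 → v2 = (1.00000, 0.95804, 0.77622)
Requested entry of v2: 222/286 = 0.7762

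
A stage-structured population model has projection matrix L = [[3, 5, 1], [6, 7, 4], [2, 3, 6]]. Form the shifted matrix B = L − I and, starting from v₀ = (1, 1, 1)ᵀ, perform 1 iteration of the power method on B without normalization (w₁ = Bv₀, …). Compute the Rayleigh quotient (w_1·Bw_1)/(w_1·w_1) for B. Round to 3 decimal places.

B = L − I has rows (2, 5, 1); (6, 6, 4); (2, 3, 5)
w1 = Bv₀ = (2·1 + 5·1 + 1·1; 6·1 + 6·1 + 4·1; 2·1 + 3·1 + 5·1) = (8, 16, 10)
Bw1 = (106, 184, 114)
w1·Bw1 = 4932; w1·w1 = 420; μ ≈ 4932/420 = 11.743

μ ≈ 11.743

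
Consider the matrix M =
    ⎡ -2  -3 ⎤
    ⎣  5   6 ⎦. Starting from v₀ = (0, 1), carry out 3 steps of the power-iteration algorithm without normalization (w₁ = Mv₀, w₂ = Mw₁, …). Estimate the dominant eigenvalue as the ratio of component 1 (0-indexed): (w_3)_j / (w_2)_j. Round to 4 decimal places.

w1 = Mv₀ = ((-2)·0 + (-3)·1; 5·0 + 6·1) = (-3, 6)
w2 = Mw1 = ((-2)·(-3) + (-3)·6; 5·(-3) + 6·6) = (-12, 21)
w3 = Mw2 = (-39, 66)
Ratio at component: 66 / 21 = 3.1429

λ ≈ 3.1429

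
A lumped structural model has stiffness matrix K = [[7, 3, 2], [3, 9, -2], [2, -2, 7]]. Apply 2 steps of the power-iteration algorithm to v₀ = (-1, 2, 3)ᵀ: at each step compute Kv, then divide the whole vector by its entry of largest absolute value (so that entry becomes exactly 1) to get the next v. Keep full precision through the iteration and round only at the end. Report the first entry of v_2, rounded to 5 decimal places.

0.94845

Kv0 = (5.000000, 9.000000, 15.000000); divide by 15.000000 → v1 = (0.333333, 0.600000, 1.000000)
Kv1 = (6.133333, 4.400000, 6.466667); divide by 6.466667 → v2 = (0.948454, 0.680412, 1.000000)
Requested entry of v2: 92/97 = 0.94845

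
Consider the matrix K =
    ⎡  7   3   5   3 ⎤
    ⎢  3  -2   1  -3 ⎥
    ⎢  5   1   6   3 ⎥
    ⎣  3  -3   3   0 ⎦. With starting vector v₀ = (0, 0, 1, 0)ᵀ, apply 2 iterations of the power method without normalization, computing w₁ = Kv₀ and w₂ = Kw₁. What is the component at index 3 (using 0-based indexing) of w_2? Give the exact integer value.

w1 = Kv₀ = (5, 1, 6, 3)
w2 = Kw1 = (77, 10, 71, 30)
The requested component of w2 is 30.

30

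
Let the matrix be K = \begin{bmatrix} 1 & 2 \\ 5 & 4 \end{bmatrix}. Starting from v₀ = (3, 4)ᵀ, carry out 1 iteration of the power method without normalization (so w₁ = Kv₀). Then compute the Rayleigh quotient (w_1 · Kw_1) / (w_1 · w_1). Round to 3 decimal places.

5.871

w1 = Kv₀ = (11, 31)
Kw1 = (73, 179)
w1·Kw1 = 11·73 + 31·179 = 6352; w1·w1 = 11·11 + 31·31 = 1082
λ ≈ 6352/1082 = 5.871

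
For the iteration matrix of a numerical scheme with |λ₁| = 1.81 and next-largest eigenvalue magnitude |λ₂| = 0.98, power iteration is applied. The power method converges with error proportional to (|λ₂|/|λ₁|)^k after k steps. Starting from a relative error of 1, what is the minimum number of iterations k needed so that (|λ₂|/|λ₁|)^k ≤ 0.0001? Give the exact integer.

|λ₂/λ₁| = 0.98/1.81 = 0.54144
Need k ≥ ln(0.0001) / ln(0.54144) = -9.2103 / -0.6135 ≈ 15.012
Smallest integer k satisfying the bound: 16

16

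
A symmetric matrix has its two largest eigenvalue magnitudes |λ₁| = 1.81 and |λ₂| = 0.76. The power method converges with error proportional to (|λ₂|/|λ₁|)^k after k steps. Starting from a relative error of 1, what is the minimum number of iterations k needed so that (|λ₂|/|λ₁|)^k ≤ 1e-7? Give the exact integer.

19

|λ₂/λ₁| = 0.76/1.81 = 0.41989
Need k ≥ ln(1e-7) / ln(0.41989) = -16.1181 / -0.8678 ≈ 18.574
Smallest integer k satisfying the bound: 19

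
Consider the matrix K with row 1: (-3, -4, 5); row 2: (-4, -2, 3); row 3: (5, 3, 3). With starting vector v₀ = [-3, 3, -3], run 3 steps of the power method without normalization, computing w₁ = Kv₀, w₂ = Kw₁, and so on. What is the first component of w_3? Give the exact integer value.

w1 = Kv₀ = ((-3)·(-3) + (-4)·3 + 5·(-3); (-4)·(-3) + (-2)·3 + 3·(-3); 5·(-3) + 3·3 + 3·(-3)) = (-18, -3, -15)
w2 = Kw1 = ((-3)·(-18) + (-4)·(-3) + 5·(-15); (-4)·(-18) + (-2)·(-3) + 3·(-15); 5·(-18) + 3·(-3) + 3·(-15)) = (-9, 33, -144)
w3 = Kw2 = (-825, -462, -378)
The requested component of w3 is -825.

-825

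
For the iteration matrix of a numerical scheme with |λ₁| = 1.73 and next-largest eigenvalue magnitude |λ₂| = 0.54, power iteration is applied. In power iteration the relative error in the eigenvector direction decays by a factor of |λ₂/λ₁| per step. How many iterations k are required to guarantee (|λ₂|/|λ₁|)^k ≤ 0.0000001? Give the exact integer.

14

|λ₂/λ₁| = 0.54/1.73 = 0.31214
Need k ≥ ln(0.0000001) / ln(0.31214) = -16.1181 / -1.1643 ≈ 13.844
Smallest integer k satisfying the bound: 14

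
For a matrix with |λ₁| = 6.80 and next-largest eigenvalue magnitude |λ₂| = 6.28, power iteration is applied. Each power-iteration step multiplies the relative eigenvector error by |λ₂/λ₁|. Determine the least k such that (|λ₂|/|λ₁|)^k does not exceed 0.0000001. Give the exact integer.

203

|λ₂/λ₁| = 6.28/6.80 = 0.92353
Need k ≥ ln(0.0000001) / ln(0.92353) = -16.1181 / -0.0796 ≈ 202.609
Smallest integer k satisfying the bound: 203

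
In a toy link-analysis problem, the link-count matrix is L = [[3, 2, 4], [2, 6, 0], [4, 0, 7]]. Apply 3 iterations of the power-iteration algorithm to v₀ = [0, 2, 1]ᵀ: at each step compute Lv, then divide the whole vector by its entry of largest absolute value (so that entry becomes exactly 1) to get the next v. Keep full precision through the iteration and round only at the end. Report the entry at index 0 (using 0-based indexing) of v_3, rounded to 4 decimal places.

Lv0 = (8.00000, 12.00000, 7.00000); divide by 12.00000 → v1 = (0.66667, 1.00000, 0.58333)
Lv1 = (6.33333, 7.33333, 6.75000); divide by 7.33333 → v2 = (0.86364, 1.00000, 0.92045)
Lv2 = (8.27273, 7.72727, 9.89773); divide by 9.89773 → v3 = (0.83582, 0.78071, 1.00000)
Requested entry of v3: 728/871 = 0.8358

0.8358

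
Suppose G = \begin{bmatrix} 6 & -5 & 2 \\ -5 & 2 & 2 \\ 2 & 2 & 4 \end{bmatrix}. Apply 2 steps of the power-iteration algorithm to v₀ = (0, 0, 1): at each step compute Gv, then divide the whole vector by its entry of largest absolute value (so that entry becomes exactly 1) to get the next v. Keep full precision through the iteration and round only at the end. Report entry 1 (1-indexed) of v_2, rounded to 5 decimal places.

0.41667

Gv0 = (2.000000, 2.000000, 4.000000); divide by 4.000000 → v1 = (0.500000, 0.500000, 1.000000)
Gv1 = (2.500000, 0.500000, 6.000000); divide by 6.000000 → v2 = (0.416667, 0.083333, 1.000000)
Requested entry of v2: 10/24 = 0.41667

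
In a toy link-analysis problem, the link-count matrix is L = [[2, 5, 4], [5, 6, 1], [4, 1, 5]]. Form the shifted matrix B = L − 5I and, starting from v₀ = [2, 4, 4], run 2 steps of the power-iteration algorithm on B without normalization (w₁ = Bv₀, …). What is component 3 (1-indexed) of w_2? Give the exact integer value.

138

B = L − 5I has rows (-3, 5, 4); (5, 1, 1); (4, 1, 0)
w1 = Bv₀ = ((-3)·2 + 5·4 + 4·4; 5·2 + 1·4 + 1·4; 4·2 + 1·4 + 0·4) = (30, 18, 12)
w2 = Bw1 = ((-3)·30 + 5·18 + 4·12; 5·30 + 1·18 + 1·12; 4·30 + 1·18 + 0·12) = (48, 180, 138)
Requested component of w2: 138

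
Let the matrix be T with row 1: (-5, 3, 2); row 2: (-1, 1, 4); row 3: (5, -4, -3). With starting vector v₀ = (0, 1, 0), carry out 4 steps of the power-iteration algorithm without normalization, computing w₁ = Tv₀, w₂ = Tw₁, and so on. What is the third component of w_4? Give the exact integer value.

w1 = Tv₀ = (3, 1, -4)
w2 = Tw1 = (-20, -18, 23)
w3 = Tw2 = (92, 94, -97)
w4 = Tw3 = (-372, -386, 375)
The requested component of w4 is 375.

375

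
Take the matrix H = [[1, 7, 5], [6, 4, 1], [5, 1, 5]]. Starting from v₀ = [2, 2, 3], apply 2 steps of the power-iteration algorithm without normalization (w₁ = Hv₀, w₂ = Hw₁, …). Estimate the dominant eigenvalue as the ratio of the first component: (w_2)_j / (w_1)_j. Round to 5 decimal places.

w1 = Hv₀ = (1·2 + 7·2 + 5·3; 6·2 + 4·2 + 1·3; 5·2 + 1·2 + 5·3) = (31, 23, 27)
w2 = Hw1 = (1·31 + 7·23 + 5·27; 6·31 + 4·23 + 1·27; 5·31 + 1·23 + 5·27) = (327, 305, 313)
Ratio at component: 327 / 31 = 10.54839

10.54839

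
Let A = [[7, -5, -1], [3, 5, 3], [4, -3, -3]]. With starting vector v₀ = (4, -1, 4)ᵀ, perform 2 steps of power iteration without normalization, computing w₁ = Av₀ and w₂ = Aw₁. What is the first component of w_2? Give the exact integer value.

w1 = Av₀ = (29, 19, 7)
w2 = Aw1 = (101, 203, 38)
The requested component of w2 is 101.

101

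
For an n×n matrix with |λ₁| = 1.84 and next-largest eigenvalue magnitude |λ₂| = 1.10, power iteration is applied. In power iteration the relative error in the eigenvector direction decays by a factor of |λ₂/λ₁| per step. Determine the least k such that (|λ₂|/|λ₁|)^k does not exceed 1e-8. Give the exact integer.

36

|λ₂/λ₁| = 1.10/1.84 = 0.59783
Need k ≥ ln(1e-8) / ln(0.59783) = -18.4207 / -0.5145 ≈ 35.806
Smallest integer k satisfying the bound: 36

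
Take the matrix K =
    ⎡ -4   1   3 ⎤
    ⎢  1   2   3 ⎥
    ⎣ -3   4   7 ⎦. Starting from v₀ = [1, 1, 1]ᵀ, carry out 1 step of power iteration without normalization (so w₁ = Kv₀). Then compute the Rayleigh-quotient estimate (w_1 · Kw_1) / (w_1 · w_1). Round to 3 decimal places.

λ ≈ 8.560

w1 = Kv₀ = ((-4)·1 + 1·1 + 3·1; 1·1 + 2·1 + 3·1; (-3)·1 + 4·1 + 7·1) = (0, 6, 8)
Kw1 = (30, 36, 80)
w1·Kw1 = 0·30 + 6·36 + 8·80 = 856; w1·w1 = 0·0 + 6·6 + 8·8 = 100
λ ≈ 856/100 = 8.560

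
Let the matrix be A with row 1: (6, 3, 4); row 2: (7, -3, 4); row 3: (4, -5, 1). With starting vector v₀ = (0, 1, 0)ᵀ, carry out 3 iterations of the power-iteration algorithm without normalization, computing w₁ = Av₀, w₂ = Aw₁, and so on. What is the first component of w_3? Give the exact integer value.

w1 = Av₀ = (6·0 + 3·1 + 4·0; 7·0 + (-3)·1 + 4·0; 4·0 + (-5)·1 + 1·0) = (3, -3, -5)
w2 = Aw1 = (6·3 + 3·(-3) + 4·(-5); 7·3 + (-3)·(-3) + 4·(-5); 4·3 + (-5)·(-3) + 1·(-5)) = (-11, 10, 22)
w3 = Aw2 = (52, -19, -72)
The requested component of w3 is 52.

52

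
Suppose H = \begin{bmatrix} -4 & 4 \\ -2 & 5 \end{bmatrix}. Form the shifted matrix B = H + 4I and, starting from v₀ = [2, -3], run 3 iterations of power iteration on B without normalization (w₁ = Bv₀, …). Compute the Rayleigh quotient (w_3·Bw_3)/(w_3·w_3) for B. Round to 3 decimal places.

8.008

B = H + 4I has rows (0, 4); (-2, 9)
w1 = Bv₀ = (0·2 + 4·(-3); (-2)·2 + 9·(-3)) = (-12, -31)
w2 = Bw1 = (0·(-12) + 4·(-31); (-2)·(-12) + 9·(-31)) = (-124, -255)
w3 = Bw2 = (-1020, -2047)
Bw3 = (-8188, -16383)
w3·Bw3 = 41887761; w3·w3 = 5230609; μ ≈ 41887761/5230609 = 8.008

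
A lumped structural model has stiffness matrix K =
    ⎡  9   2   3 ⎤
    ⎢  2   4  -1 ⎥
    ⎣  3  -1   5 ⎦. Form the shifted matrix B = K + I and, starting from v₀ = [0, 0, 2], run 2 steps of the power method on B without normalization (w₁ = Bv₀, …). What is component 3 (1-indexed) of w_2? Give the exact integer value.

92

B = K + I has rows (10, 2, 3); (2, 5, -1); (3, -1, 6)
w1 = Bv₀ = (10·0 + 2·0 + 3·2; 2·0 + 5·0 + (-1)·2; 3·0 + (-1)·0 + 6·2) = (6, -2, 12)
w2 = Bw1 = (10·6 + 2·(-2) + 3·12; 2·6 + 5·(-2) + (-1)·12; 3·6 + (-1)·(-2) + 6·12) = (92, -10, 92)
Requested component of w2: 92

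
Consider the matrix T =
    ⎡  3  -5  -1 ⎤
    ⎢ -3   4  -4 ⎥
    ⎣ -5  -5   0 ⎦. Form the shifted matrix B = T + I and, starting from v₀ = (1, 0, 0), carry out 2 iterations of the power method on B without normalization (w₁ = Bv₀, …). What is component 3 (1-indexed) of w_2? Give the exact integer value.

B = T + I has rows (4, -5, -1); (-3, 5, -4); (-5, -5, 1)
w1 = Bv₀ = (4·1 + (-5)·0 + (-1)·0; (-3)·1 + 5·0 + (-4)·0; (-5)·1 + (-5)·0 + 1·0) = (4, -3, -5)
w2 = Bw1 = (4·4 + (-5)·(-3) + (-1)·(-5); (-3)·4 + 5·(-3) + (-4)·(-5); (-5)·4 + (-5)·(-3) + 1·(-5)) = (36, -7, -10)
Requested component of w2: -10

-10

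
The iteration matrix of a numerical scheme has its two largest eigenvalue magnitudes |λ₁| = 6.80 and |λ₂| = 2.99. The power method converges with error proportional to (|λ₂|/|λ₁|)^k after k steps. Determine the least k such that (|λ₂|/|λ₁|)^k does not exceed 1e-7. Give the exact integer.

20

|λ₂/λ₁| = 2.99/6.80 = 0.43971
Need k ≥ ln(1e-7) / ln(0.43971) = -16.1181 / -0.8216 ≈ 19.617
Smallest integer k satisfying the bound: 20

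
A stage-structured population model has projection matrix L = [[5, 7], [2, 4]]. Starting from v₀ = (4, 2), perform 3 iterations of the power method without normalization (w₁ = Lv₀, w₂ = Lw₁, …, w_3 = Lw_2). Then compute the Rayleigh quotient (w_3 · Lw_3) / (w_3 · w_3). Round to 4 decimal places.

λ ≈ 8.2750

w1 = Lv₀ = (34, 16)
w2 = Lw1 = (282, 132)
w3 = Lw2 = (2334, 1092)
Lw3 = (19314, 9036)
w3·Lw3 = 2334·19314 + 1092·9036 = 54946188; w3·w3 = 2334·2334 + 1092·1092 = 6640020
λ ≈ 54946188/6640020 = 8.2750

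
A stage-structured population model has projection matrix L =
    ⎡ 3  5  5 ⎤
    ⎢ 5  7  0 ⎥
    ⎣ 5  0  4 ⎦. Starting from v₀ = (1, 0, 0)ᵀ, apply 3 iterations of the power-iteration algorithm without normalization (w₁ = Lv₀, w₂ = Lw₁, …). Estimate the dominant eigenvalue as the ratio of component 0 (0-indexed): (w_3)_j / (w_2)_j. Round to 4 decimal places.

10.2034

w1 = Lv₀ = (3, 5, 5)
w2 = Lw1 = (59, 50, 35)
w3 = Lw2 = (602, 645, 435)
Ratio at component: 602 / 59 = 10.2034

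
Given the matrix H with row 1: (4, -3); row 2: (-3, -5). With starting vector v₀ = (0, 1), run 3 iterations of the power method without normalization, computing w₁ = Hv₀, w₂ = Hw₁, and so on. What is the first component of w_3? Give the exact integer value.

-90

w1 = Hv₀ = (4·0 + (-3)·1; (-3)·0 + (-5)·1) = (-3, -5)
w2 = Hw1 = (4·(-3) + (-3)·(-5); (-3)·(-3) + (-5)·(-5)) = (3, 34)
w3 = Hw2 = (-90, -179)
The requested component of w3 is -90.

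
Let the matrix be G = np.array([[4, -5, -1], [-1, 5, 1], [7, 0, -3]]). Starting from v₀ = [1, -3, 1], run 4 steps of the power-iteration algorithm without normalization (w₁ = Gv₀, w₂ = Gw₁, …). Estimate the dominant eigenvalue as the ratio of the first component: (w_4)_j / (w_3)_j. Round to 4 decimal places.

λ ≈ 5.8948

w1 = Gv₀ = (18, -15, 4)
w2 = Gw1 = (143, -89, 114)
w3 = Gw2 = (903, -474, 659)
w4 = Gw3 = (5323, -2614, 4344)
Ratio at component: 5323 / 903 = 5.8948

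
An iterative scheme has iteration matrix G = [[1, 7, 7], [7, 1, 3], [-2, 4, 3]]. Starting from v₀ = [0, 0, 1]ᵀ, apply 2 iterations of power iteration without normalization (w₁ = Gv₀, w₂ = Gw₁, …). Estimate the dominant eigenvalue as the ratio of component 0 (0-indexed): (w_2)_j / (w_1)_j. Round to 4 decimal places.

w1 = Gv₀ = (1·0 + 7·0 + 7·1; 7·0 + 1·0 + 3·1; (-2)·0 + 4·0 + 3·1) = (7, 3, 3)
w2 = Gw1 = (1·7 + 7·3 + 7·3; 7·7 + 1·3 + 3·3; (-2)·7 + 4·3 + 3·3) = (49, 61, 7)
Ratio at component: 49 / 7 = 7.0000

7.0000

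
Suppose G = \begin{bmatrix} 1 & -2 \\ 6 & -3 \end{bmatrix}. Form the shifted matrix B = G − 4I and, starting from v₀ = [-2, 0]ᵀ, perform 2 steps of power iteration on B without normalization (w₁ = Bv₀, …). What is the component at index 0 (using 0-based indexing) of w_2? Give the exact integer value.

6

B = G − 4I has rows (-3, -2); (6, -7)
w1 = Bv₀ = ((-3)·(-2) + (-2)·0; 6·(-2) + (-7)·0) = (6, -12)
w2 = Bw1 = ((-3)·6 + (-2)·(-12); 6·6 + (-7)·(-12)) = (6, 120)
Requested component of w2: 6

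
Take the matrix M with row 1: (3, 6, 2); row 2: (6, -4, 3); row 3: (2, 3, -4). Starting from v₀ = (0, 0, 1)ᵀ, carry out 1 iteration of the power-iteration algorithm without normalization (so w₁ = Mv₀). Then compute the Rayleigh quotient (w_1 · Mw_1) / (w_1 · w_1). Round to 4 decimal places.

w1 = Mv₀ = (3·0 + 6·0 + 2·1; 6·0 + (-4)·0 + 3·1; 2·0 + 3·0 + (-4)·1) = (2, 3, -4)
Mw1 = (16, -12, 29)
w1·Mw1 = 2·16 + 3·(-12) + (-4)·29 = -120; w1·w1 = 2·2 + 3·3 + (-4)·(-4) = 29
λ ≈ -120/29 = -4.1379

-4.1379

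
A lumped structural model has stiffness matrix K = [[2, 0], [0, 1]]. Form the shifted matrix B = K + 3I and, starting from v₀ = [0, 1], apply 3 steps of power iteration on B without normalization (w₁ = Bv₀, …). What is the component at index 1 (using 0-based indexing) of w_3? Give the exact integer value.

B = K + 3I has rows (5, 0); (0, 4)
w1 = Bv₀ = (5·0 + 0·1; 0·0 + 4·1) = (0, 4)
w2 = Bw1 = (5·0 + 0·4; 0·0 + 4·4) = (0, 16)
w3 = Bw2 = (0, 64)
Requested component of w3: 64

64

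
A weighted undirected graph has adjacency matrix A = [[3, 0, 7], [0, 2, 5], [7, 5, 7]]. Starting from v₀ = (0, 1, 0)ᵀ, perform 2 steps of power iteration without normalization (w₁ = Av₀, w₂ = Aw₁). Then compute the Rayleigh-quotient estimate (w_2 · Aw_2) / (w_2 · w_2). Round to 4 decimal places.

w1 = Av₀ = (3·0 + 0·1 + 7·0; 0·0 + 2·1 + 5·0; 7·0 + 5·1 + 7·0) = (0, 2, 5)
w2 = Aw1 = (3·0 + 0·2 + 7·5; 0·0 + 2·2 + 5·5; 7·0 + 5·2 + 7·5) = (35, 29, 45)
Aw2 = (420, 283, 705)
w2·Aw2 = 35·420 + 29·283 + 45·705 = 54632; w2·w2 = 35·35 + 29·29 + 45·45 = 4091
λ ≈ 54632/4091 = 13.3542

13.3542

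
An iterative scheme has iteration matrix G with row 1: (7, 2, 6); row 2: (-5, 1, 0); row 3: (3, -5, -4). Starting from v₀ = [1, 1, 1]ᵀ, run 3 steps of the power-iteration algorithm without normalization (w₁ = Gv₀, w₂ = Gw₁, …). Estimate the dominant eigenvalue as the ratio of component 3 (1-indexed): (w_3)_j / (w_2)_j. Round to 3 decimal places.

2.494

w1 = Gv₀ = (7·1 + 2·1 + 6·1; (-5)·1 + 1·1 + 0·1; 3·1 + (-5)·1 + (-4)·1) = (15, -4, -6)
w2 = Gw1 = (7·15 + 2·(-4) + 6·(-6); (-5)·15 + 1·(-4) + 0·(-6); 3·15 + (-5)·(-4) + (-4)·(-6)) = (61, -79, 89)
w3 = Gw2 = (803, -384, 222)
Ratio at component: 222 / 89 = 2.494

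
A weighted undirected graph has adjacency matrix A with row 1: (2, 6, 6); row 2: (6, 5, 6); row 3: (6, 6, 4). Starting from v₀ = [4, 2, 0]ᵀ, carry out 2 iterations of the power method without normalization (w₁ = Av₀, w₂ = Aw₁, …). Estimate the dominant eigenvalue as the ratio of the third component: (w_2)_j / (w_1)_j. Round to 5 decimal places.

λ ≈ 13.00000

w1 = Av₀ = (2·4 + 6·2 + 6·0; 6·4 + 5·2 + 6·0; 6·4 + 6·2 + 4·0) = (20, 34, 36)
w2 = Aw1 = (2·20 + 6·34 + 6·36; 6·20 + 5·34 + 6·36; 6·20 + 6·34 + 4·36) = (460, 506, 468)
Ratio at component: 468 / 36 = 13.00000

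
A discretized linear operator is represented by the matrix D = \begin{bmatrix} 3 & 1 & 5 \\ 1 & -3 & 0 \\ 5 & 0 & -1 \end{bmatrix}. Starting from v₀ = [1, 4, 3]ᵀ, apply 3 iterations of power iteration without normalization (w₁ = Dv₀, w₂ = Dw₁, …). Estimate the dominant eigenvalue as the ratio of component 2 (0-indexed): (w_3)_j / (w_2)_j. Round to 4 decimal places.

2.0093

w1 = Dv₀ = (3·1 + 1·4 + 5·3; 1·1 + (-3)·4 + 0·3; 5·1 + 0·4 + (-1)·3) = (22, -11, 2)
w2 = Dw1 = (3·22 + 1·(-11) + 5·2; 1·22 + (-3)·(-11) + 0·2; 5·22 + 0·(-11) + (-1)·2) = (65, 55, 108)
w3 = Dw2 = (790, -100, 217)
Ratio at component: 217 / 108 = 2.0093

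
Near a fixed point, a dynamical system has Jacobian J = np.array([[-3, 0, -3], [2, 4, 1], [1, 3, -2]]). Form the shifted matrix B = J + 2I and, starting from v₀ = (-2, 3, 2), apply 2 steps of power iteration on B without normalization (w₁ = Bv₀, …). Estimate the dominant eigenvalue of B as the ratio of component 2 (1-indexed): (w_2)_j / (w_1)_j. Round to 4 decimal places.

B = J + 2I has rows (-1, 0, -3); (2, 6, 1); (1, 3, 0)
w1 = Bv₀ = (-4, 16, 7)
w2 = Bw1 = (-17, 95, 44)
Ratio: 95/16 = 5.9375

5.9375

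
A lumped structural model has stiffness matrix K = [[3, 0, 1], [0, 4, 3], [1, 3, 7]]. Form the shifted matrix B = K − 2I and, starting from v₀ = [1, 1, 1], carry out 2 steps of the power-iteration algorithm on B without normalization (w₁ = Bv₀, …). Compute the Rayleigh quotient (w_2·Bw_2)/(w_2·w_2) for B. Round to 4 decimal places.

6.9754

B = K − 2I has rows (1, 0, 1); (0, 2, 3); (1, 3, 5)
w1 = Bv₀ = (2, 5, 9)
w2 = Bw1 = (11, 37, 62)
Bw2 = (73, 260, 432)
w2·Bw2 = 37207; w2·w2 = 5334; μ ≈ 37207/5334 = 6.9754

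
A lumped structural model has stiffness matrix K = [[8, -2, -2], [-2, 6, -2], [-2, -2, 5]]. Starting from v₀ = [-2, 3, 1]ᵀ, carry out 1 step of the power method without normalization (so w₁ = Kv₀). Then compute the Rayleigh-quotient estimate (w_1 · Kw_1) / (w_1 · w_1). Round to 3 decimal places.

9.158

w1 = Kv₀ = (8·(-2) + (-2)·3 + (-2)·1; (-2)·(-2) + 6·3 + (-2)·1; (-2)·(-2) + (-2)·3 + 5·1) = (-24, 20, 3)
Kw1 = (-238, 162, 23)
w1·Kw1 = (-24)·(-238) + 20·162 + 3·23 = 9021; w1·w1 = (-24)·(-24) + 20·20 + 3·3 = 985
λ ≈ 9021/985 = 9.158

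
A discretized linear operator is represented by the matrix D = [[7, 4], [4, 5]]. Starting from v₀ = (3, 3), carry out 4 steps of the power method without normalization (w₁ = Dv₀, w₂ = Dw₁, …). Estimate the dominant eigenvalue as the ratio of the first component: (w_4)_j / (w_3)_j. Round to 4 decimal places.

w1 = Dv₀ = (7·3 + 4·3; 4·3 + 5·3) = (33, 27)
w2 = Dw1 = (7·33 + 4·27; 4·33 + 5·27) = (339, 267)
w3 = Dw2 = (3441, 2691)
w4 = Dw3 = (34851, 27219)
Ratio at component: 34851 / 3441 = 10.1282

λ ≈ 10.1282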